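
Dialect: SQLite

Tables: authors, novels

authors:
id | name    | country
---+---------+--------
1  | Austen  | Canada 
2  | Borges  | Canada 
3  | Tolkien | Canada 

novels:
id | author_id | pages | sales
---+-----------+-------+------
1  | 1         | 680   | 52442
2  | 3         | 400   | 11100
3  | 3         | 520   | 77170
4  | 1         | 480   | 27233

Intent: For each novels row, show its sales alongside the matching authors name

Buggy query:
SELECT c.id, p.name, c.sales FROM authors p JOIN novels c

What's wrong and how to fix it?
Bug: JOIN with no ON clause produces a cartesian product; every novels row pairs with every authors row

Fix: Add ON c.author_id = p.id to the JOIN

Corrected query:
SELECT c.id, p.name, c.sales FROM authors p JOIN novels c ON c.author_id = p.id

Result:
id | name    | sales
---+---------+------
1  | Austen  | 52442
2  | Tolkien | 11100
3  | Tolkien | 77170
4  | Austen  | 27233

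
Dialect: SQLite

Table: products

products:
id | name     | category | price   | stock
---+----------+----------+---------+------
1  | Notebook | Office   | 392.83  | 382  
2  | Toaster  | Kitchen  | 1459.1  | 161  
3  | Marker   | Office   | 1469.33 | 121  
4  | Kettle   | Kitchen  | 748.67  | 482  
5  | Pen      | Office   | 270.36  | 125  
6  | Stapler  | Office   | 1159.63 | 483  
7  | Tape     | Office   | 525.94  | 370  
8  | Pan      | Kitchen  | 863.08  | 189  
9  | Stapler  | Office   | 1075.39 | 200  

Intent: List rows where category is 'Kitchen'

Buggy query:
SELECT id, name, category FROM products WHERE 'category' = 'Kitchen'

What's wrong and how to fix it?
Bug: Single quotes denote string literals in SQL; the column name is being compared as a constant string

Fix: Remove the quotes around the column name (or use double quotes for an identifier)

Corrected query:
SELECT id, name, category FROM products WHERE category = 'Kitchen'

Result:
id | name    | category
---+---------+---------
2  | Toaster | Kitchen 
4  | Kettle  | Kitchen 
8  | Pan     | Kitchen 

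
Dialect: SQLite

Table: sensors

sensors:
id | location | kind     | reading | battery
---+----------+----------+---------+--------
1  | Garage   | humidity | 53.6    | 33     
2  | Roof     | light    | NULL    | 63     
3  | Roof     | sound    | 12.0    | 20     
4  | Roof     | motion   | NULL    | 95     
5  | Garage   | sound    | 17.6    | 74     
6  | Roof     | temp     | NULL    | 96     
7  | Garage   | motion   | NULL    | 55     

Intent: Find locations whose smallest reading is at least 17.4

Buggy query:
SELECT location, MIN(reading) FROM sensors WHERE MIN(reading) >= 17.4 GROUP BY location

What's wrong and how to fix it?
Bug: Aggregates like MIN are computed per group after WHERE runs

Fix: Replace WHERE with HAVING after the GROUP BY

Corrected query:
SELECT location, MIN(reading) FROM sensors GROUP BY location HAVING MIN(reading) >= 17.4

Result:
location | MIN(reading)
---------+-------------
Garage   | 17.6        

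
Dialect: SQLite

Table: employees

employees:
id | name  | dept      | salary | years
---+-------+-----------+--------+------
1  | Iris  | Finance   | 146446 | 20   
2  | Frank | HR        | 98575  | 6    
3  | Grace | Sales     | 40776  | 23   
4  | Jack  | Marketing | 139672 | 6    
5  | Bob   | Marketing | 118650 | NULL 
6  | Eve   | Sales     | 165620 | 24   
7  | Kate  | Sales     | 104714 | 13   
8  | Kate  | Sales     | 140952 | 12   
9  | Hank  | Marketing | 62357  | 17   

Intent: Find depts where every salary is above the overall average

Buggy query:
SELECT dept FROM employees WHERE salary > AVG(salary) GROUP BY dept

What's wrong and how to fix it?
Bug: AVG() is an aggregate; it can't sit directly in WHERE

Fix: Use a subquery for AVG and a HAVING MIN(...) filter so the condition holds for every row in the group

Corrected query:
SELECT dept FROM employees GROUP BY dept HAVING MIN(salary) > (SELECT AVG(salary) FROM employees)

Result:
dept   
-------
Finance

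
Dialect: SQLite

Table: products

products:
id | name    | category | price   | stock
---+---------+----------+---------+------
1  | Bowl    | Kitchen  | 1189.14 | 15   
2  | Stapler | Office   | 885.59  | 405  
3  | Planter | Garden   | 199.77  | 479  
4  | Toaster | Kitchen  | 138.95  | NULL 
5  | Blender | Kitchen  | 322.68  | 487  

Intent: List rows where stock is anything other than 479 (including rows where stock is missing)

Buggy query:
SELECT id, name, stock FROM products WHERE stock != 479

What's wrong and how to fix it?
Bug: 'stock != 479' is unknown when stock is NULL, so NULL rows are silently excluded

Fix: Handle NULL separately with IS NULL alongside the inequality

Corrected query:
SELECT id, name, stock FROM products WHERE stock != 479 OR stock IS NULL

Result:
id | name    | stock
---+---------+------
1  | Bowl    | 15   
2  | Stapler | 405  
4  | Toaster | NULL 
5  | Blender | 487  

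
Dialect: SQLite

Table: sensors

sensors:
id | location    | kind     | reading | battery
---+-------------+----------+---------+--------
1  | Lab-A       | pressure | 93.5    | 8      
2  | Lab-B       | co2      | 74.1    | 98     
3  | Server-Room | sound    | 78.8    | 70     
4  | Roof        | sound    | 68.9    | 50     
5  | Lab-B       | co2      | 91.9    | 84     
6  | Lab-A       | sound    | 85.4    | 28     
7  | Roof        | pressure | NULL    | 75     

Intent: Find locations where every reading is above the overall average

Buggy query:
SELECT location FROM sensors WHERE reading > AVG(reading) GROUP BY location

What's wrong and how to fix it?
Bug: WHERE evaluates per row before aggregation, so AVG() is unavailable

Fix: Use a subquery for AVG and a HAVING MIN(...) filter so the condition holds for every row in the group

Corrected query:
SELECT location FROM sensors GROUP BY location HAVING MIN(reading) > (SELECT AVG(reading) FROM sensors)

Result:
location
--------
Lab-A   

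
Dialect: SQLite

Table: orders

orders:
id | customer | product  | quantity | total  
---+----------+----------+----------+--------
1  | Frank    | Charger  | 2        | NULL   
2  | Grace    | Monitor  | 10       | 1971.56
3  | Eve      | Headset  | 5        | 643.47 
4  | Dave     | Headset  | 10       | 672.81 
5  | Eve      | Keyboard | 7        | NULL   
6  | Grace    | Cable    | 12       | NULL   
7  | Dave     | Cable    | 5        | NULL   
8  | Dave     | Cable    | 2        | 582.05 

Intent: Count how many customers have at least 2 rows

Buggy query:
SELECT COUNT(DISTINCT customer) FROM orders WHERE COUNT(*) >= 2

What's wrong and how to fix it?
Bug: WHERE filters individual rows, not groups, so a group-level COUNT is invalid there

Fix: Use a subquery that GROUPs and filters with HAVING, then count its rows

Corrected query:
SELECT COUNT(*) FROM (SELECT customer FROM orders GROUP BY customer HAVING COUNT(*) >= 2)

Result:
COUNT(*)
--------
3       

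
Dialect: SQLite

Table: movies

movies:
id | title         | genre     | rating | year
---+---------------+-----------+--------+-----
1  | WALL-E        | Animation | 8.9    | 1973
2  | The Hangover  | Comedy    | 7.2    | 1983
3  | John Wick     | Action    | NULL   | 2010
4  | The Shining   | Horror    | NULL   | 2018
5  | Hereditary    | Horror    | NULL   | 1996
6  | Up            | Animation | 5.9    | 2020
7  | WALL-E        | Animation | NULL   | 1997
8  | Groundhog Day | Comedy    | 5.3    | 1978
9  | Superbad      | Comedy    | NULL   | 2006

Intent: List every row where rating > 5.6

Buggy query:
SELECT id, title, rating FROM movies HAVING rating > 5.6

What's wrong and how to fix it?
Bug: HAVING filters the output of aggregation, but this query has no GROUP BY and no aggregate functions, so SQLite rejects it (HAVING clause on a non-aggregate query); the condition here is per row

Fix: Use WHERE for row-level filtering

Corrected query:
SELECT id, title, rating FROM movies WHERE rating > 5.6

Result:
id | title        | rating
---+--------------+-------
1  | WALL-E       | 8.9   
2  | The Hangover | 7.2   
6  | Up           | 5.9   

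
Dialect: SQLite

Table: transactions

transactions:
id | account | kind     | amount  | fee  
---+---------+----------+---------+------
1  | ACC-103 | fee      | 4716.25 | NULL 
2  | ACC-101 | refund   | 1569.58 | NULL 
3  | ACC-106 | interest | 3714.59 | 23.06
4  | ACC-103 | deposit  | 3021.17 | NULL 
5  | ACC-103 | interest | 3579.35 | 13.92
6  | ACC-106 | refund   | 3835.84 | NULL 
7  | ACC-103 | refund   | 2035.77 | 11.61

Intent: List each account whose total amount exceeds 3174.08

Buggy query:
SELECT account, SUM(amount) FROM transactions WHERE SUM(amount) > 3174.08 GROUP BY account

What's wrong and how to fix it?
Bug: WHERE runs before GROUP BY, so aggregates aren't available there

Fix: Use HAVING (which filters groups after aggregation) instead of WHERE

Corrected query:
SELECT account, SUM(amount) FROM transactions GROUP BY account HAVING SUM(amount) > 3174.08

Result:
account | SUM(amount)
--------+------------
ACC-103 | 13352.54   
ACC-106 | 7550.43    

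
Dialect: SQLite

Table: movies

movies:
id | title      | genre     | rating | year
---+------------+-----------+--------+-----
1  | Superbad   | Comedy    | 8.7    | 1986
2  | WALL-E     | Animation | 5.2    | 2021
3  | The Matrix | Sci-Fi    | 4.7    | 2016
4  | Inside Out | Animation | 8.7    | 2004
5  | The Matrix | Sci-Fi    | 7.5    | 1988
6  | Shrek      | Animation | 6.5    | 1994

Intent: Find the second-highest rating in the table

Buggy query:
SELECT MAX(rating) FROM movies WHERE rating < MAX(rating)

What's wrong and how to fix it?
Bug: MAX(rating) on the right of the comparison is an aggregate-in-WHERE error

Fix: Compute the overall MAX in a subquery, then take MAX of rows below it

Corrected query:
SELECT MAX(rating) FROM movies WHERE rating < (SELECT MAX(rating) FROM movies)

Result:
MAX(rating)
-----------
7.5        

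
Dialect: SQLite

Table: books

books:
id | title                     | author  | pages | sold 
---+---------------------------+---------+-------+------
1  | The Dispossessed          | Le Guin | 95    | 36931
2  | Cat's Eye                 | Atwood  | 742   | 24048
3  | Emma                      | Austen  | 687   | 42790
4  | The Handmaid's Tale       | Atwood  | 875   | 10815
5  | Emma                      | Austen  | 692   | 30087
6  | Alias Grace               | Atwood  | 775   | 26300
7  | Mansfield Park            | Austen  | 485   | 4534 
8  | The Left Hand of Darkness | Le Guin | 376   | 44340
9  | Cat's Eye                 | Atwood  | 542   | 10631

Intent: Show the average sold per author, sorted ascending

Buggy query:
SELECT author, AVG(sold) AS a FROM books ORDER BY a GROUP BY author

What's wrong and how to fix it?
Bug: ORDER BY appears before GROUP BY; SQL clause order requires GROUP BY first

Fix: Reorder: SELECT … FROM … GROUP BY … ORDER BY …

Corrected query:
SELECT author, AVG(sold) AS a FROM books GROUP BY author ORDER BY a

Result:
author  | a           
--------+-------------
Atwood  | 17948.5     
Austen  | 25803.666667
Le Guin | 40635.5     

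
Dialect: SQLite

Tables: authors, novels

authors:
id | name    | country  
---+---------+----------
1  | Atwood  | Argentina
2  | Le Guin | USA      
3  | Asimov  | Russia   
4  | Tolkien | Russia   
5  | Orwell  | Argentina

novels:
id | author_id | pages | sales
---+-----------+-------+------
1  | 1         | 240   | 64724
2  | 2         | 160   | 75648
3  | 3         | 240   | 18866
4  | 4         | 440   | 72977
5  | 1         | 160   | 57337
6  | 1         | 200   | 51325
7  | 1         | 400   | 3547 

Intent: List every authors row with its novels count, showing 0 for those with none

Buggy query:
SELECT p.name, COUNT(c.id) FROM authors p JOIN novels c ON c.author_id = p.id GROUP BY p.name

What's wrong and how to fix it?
Bug: INNER JOIN drops authors rows that have no matching novels rows

Fix: Use LEFT JOIN so parents without children still appear (COUNT(c.id) gives 0)

Corrected query:
SELECT p.name, COUNT(c.id) FROM authors p LEFT JOIN novels c ON c.author_id = p.id GROUP BY p.name

Result:
name    | COUNT(c.id)
--------+------------
Asimov  | 1          
Atwood  | 4          
Le Guin | 1          
Orwell  | 0          
Tolkien | 1          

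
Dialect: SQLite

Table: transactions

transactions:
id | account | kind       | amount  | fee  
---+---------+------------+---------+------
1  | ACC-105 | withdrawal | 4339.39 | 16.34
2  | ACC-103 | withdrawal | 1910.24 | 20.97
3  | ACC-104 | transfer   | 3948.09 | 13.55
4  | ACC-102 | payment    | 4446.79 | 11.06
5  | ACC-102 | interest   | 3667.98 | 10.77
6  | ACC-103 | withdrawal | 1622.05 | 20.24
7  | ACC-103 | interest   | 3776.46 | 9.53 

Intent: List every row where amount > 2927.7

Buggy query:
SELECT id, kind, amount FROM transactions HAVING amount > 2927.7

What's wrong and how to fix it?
Bug: This is a non-aggregate query (no GROUP BY, no aggregates), so in SQLite the HAVING clause is invalid here; a row-level condition belongs in WHERE

Fix: Use WHERE for row-level filtering

Corrected query:
SELECT id, kind, amount FROM transactions WHERE amount > 2927.7

Result:
id | kind       | amount 
---+------------+--------
1  | withdrawal | 4339.39
3  | transfer   | 3948.09
4  | payment    | 4446.79
5  | interest   | 3667.98
7  | interest   | 3776.46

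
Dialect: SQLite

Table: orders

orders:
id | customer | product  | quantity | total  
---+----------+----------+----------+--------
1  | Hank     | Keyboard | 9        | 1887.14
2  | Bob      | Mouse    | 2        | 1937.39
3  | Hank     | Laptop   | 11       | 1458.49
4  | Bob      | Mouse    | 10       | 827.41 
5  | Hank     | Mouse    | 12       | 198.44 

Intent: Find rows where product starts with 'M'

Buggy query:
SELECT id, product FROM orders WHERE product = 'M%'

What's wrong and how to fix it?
Bug: Wildcards only work with LIKE; '=' treats '%' as a literal character

Fix: Replace '=' with LIKE so 'M%' is treated as a pattern

Corrected query:
SELECT id, product FROM orders WHERE product LIKE 'M%'

Result:
id | product
---+--------
2  | Mouse  
4  | Mouse  
5  | Mouse  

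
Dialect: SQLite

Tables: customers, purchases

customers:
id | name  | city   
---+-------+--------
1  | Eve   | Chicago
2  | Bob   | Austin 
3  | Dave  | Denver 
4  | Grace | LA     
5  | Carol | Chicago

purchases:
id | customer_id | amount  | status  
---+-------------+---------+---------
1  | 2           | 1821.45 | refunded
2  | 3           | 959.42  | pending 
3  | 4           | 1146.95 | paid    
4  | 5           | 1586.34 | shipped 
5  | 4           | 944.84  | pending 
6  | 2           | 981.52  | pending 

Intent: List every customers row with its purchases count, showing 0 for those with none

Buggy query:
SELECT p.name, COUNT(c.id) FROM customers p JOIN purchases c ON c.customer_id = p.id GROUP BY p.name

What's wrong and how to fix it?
Bug: An inner join excludes parents with zero children

Fix: Use LEFT JOIN so parents without children still appear (COUNT(c.id) gives 0)

Corrected query:
SELECT p.name, COUNT(c.id) FROM customers p LEFT JOIN purchases c ON c.customer_id = p.id GROUP BY p.name

Result:
name  | COUNT(c.id)
------+------------
Bob   | 2          
Carol | 1          
Dave  | 1          
Eve   | 0          
Grace | 2          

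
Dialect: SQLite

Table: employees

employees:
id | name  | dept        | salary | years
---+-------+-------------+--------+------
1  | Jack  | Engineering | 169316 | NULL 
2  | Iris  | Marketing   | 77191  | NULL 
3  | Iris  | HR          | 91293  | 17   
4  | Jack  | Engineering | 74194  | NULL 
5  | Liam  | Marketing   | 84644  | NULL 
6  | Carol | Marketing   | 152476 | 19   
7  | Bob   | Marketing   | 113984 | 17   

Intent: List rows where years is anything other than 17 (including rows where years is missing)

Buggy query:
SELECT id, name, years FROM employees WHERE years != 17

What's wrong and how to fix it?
Bug: 'years != 17' is unknown when years is NULL, so NULL rows are silently excluded

Fix: Handle NULL separately with IS NULL alongside the inequality

Corrected query:
SELECT id, name, years FROM employees WHERE years != 17 OR years IS NULL

Result:
id | name  | years
---+-------+------
1  | Jack  | NULL 
2  | Iris  | NULL 
4  | Jack  | NULL 
5  | Liam  | NULL 
6  | Carol | 19   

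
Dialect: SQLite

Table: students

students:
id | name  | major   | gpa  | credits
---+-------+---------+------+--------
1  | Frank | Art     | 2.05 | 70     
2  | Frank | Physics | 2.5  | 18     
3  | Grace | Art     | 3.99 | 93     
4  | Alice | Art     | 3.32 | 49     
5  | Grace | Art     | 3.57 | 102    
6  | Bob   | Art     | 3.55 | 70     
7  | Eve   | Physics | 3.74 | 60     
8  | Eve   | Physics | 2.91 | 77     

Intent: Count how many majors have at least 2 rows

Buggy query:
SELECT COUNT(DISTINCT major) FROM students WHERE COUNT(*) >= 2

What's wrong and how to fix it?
Bug: WHERE filters individual rows, not groups, so a group-level COUNT is invalid there

Fix: Use a subquery that GROUPs and filters with HAVING, then count its rows

Corrected query:
SELECT COUNT(*) FROM (SELECT major FROM students GROUP BY major HAVING COUNT(*) >= 2)

Result:
COUNT(*)
--------
2       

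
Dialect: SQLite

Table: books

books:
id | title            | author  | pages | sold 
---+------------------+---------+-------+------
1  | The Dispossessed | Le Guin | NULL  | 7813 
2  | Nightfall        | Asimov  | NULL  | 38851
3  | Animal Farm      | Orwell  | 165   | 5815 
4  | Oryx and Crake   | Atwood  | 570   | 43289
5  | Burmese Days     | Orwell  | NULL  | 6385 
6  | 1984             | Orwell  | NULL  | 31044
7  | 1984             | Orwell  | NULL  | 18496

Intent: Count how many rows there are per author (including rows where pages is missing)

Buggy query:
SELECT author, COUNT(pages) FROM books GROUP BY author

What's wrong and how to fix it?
Bug: COUNT(pages) skips NULLs, so groups with missing pages are undercounted

Fix: Replace COUNT(pages) with COUNT(*)

Corrected query:
SELECT author, COUNT(*) FROM books GROUP BY author

Result:
author  | COUNT(*)
--------+---------
Asimov  | 1       
Atwood  | 1       
Le Guin | 1       
Orwell  | 4       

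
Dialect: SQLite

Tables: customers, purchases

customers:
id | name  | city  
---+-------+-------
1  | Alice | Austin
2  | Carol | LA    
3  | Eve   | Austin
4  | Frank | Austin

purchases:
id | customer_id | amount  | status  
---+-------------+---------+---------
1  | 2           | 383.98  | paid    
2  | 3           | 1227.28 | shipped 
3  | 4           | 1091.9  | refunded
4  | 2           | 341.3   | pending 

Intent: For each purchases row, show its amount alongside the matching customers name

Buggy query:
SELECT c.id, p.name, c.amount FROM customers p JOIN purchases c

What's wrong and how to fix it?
Bug: Missing join condition: each purchases row is matched to all customers rows instead of just its own

Fix: Specify the join condition linking the foreign key to the parent id

Corrected query:
SELECT c.id, p.name, c.amount FROM customers p JOIN purchases c ON c.customer_id = p.id

Result:
id | name  | amount 
---+-------+--------
1  | Carol | 383.98 
2  | Eve   | 1227.28
3  | Frank | 1091.9 
4  | Carol | 341.3  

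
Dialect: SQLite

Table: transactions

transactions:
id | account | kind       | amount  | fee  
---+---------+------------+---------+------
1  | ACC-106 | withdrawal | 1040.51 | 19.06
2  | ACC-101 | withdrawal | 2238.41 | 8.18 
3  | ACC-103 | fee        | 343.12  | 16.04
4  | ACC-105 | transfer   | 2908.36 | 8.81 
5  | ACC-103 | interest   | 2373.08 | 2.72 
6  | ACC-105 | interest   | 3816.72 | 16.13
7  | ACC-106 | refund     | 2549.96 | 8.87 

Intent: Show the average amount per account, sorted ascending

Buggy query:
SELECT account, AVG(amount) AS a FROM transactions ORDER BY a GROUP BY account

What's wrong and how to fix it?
Bug: GROUP BY must precede ORDER BY

Fix: Move ORDER BY to the end, after GROUP BY

Corrected query:
SELECT account, AVG(amount) AS a FROM transactions GROUP BY account ORDER BY a

Result:
account | a       
--------+---------
ACC-103 | 1358.1  
ACC-106 | 1795.235
ACC-101 | 2238.41 
ACC-105 | 3362.54 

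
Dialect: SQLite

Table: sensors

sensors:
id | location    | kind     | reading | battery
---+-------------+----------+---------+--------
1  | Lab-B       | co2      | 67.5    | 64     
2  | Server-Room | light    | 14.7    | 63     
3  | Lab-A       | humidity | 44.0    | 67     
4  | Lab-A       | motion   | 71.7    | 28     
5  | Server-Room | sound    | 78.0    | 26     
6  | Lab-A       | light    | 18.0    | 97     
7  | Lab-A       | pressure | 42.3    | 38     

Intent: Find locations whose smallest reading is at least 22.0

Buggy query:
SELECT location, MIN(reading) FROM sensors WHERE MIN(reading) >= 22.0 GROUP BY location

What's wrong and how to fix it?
Bug: Aggregates like MIN are computed per group after WHERE runs

Fix: Use HAVING for the per-group MIN condition

Corrected query:
SELECT location, MIN(reading) FROM sensors GROUP BY location HAVING MIN(reading) >= 22.0

Result:
location | MIN(reading)
---------+-------------
Lab-B    | 67.5        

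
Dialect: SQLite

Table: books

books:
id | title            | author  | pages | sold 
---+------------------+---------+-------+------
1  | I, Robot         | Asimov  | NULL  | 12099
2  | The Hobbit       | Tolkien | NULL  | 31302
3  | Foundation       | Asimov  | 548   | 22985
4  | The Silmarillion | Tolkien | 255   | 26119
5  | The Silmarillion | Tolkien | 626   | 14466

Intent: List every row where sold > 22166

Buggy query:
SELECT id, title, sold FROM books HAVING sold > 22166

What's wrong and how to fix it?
Bug: This is a non-aggregate query (no GROUP BY, no aggregates), so in SQLite the HAVING clause is invalid here; a row-level condition belongs in WHERE

Fix: Use WHERE for row-level filtering

Corrected query:
SELECT id, title, sold FROM books WHERE sold > 22166

Result:
id | title            | sold 
---+------------------+------
2  | The Hobbit       | 31302
3  | Foundation       | 22985
4  | The Silmarillion | 26119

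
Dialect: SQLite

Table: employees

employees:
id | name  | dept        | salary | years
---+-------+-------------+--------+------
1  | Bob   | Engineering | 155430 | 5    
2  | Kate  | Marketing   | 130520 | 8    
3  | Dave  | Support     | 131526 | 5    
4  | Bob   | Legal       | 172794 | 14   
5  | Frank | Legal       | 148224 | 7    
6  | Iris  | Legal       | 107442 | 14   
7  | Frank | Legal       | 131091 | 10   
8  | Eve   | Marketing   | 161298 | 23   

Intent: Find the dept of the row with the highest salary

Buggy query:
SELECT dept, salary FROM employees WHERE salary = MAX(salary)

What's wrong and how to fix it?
Bug: MAX(salary) is an aggregate and cannot be used directly in WHERE

Fix: Wrap MAX in a scalar subquery so WHERE compares against a single value

Corrected query:
SELECT dept, salary FROM employees WHERE salary = (SELECT MAX(salary) FROM employees)

Result:
dept  | salary
------+-------
Legal | 172794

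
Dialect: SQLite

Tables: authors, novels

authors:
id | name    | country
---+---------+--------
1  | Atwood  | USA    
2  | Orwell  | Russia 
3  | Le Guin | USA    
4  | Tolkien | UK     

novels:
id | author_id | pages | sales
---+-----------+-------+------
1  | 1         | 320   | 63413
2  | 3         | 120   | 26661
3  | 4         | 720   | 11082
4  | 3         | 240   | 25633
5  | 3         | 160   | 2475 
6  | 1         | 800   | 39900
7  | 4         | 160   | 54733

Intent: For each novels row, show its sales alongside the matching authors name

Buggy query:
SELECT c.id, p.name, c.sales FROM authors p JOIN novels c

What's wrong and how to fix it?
Bug: Missing join condition: each novels row is matched to all authors rows instead of just its own

Fix: Specify the join condition linking the foreign key to the parent id

Corrected query:
SELECT c.id, p.name, c.sales FROM authors p JOIN novels c ON c.author_id = p.id

Result:
id | name    | sales
---+---------+------
1  | Atwood  | 63413
2  | Le Guin | 26661
3  | Tolkien | 11082
4  | Le Guin | 25633
5  | Le Guin | 2475 
6  | Atwood  | 39900
7  | Tolkien | 54733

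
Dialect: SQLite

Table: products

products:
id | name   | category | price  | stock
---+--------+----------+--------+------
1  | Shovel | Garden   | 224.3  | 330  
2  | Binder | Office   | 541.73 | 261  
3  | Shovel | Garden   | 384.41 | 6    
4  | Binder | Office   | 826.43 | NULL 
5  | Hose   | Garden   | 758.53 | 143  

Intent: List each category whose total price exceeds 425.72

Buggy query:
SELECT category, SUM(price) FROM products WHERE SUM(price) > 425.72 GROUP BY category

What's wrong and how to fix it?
Bug: WHERE runs before GROUP BY, so aggregates aren't available there

Fix: Move the aggregate condition to a HAVING clause

Corrected query:
SELECT category, SUM(price) FROM products GROUP BY category HAVING SUM(price) > 425.72

Result:
category | SUM(price)
---------+-----------
Garden   | 1367.24   
Office   | 1368.16   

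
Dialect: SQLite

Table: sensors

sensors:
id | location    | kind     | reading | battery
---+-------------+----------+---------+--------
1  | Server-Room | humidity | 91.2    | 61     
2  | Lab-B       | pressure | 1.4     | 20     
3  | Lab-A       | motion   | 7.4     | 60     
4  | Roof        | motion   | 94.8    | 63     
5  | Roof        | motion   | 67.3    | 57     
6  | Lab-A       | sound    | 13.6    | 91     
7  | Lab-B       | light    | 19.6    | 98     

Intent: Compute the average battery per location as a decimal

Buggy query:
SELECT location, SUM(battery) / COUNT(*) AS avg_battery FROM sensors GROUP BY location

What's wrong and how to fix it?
Bug: SUM(battery) and COUNT(*) are both integers; the division truncates the fractional part

Fix: Multiply by 1.0 (or CAST to REAL) to force floating-point division

Corrected query:
SELECT location, SUM(battery) * 1.0 / COUNT(*) AS avg_battery FROM sensors GROUP BY location

Result:
location    | avg_battery
------------+------------
Lab-A       | 75.5       
Lab-B       | 59         
Roof        | 60         
Server-Room | 61         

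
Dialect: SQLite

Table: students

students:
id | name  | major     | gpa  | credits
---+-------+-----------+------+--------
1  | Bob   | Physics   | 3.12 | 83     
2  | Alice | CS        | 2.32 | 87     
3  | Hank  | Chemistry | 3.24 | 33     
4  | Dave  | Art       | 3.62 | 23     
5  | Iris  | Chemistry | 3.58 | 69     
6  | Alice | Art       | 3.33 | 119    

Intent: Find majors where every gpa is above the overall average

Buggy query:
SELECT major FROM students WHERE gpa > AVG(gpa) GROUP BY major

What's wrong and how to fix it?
Bug: AVG() is an aggregate; it can't sit directly in WHERE

Fix: Use a subquery for AVG and a HAVING MIN(...) filter so the condition holds for every row in the group

Corrected query:
SELECT major FROM students GROUP BY major HAVING MIN(gpa) > (SELECT AVG(gpa) FROM students)

Result:
major    
---------
Art      
Chemistry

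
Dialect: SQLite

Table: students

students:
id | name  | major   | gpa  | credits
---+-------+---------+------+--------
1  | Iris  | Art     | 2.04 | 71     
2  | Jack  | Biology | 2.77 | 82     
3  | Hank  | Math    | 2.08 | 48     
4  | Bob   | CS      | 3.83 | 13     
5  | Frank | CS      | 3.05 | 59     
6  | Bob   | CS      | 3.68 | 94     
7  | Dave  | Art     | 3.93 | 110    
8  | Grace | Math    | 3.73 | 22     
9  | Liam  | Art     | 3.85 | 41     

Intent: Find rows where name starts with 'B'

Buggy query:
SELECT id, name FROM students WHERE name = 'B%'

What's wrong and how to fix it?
Bug: Wildcards only work with LIKE; '=' treats '%' as a literal character

Fix: Replace '=' with LIKE so 'B%' is treated as a pattern

Corrected query:
SELECT id, name FROM students WHERE name LIKE 'B%'

Result:
id | name
---+-----
4  | Bob 
6  | Bob 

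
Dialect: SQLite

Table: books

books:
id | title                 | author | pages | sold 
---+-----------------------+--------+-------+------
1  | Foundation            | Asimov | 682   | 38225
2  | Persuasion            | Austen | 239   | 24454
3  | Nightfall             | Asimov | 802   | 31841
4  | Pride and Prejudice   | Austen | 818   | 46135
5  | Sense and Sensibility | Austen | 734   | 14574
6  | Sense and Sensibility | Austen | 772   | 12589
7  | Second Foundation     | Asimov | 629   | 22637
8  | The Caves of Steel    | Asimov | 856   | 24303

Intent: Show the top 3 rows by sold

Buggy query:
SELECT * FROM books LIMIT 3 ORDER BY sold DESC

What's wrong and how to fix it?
Bug: ORDER BY cannot follow LIMIT; LIMIT is the final clause

Fix: Sort with ORDER BY, then apply LIMIT

Corrected query:
SELECT * FROM books ORDER BY sold DESC LIMIT 3

Result:
id | title               | author | pages | sold 
---+---------------------+--------+-------+------
4  | Pride and Prejudice | Austen | 818   | 46135
1  | Foundation          | Asimov | 682   | 38225
3  | Nightfall           | Asimov | 802   | 31841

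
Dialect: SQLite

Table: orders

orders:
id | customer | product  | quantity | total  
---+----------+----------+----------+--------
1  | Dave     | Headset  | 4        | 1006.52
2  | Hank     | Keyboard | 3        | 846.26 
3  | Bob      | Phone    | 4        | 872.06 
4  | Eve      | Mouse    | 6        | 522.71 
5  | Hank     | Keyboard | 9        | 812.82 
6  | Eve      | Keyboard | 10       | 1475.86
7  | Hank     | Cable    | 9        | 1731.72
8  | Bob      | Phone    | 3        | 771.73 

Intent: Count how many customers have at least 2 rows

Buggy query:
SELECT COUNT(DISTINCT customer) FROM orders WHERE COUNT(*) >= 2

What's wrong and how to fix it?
Bug: WHERE filters individual rows, not groups, so a group-level COUNT is invalid there

Fix: Use a subquery that GROUPs and filters with HAVING, then count its rows

Corrected query:
SELECT COUNT(*) FROM (SELECT customer FROM orders GROUP BY customer HAVING COUNT(*) >= 2)

Result:
COUNT(*)
--------
3       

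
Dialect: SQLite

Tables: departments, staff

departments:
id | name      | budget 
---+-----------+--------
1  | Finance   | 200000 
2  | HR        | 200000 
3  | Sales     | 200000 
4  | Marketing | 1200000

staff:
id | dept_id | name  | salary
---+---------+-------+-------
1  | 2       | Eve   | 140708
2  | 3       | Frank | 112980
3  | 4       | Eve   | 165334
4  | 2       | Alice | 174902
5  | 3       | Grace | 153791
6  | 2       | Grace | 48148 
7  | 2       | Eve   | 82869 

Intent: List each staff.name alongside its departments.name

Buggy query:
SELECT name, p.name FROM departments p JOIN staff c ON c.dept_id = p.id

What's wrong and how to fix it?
Bug: Both tables have a 'name' column; the unqualified reference is ambiguous

Fix: Prefix ambiguous columns with the table alias

Corrected query:
SELECT c.name, p.name FROM departments p JOIN staff c ON c.dept_id = p.id

Result:
name  | name     
------+----------
Eve   | HR       
Frank | Sales    
Eve   | Marketing
Alice | HR       
Grace | Sales    
Grace | HR       
Eve   | HR       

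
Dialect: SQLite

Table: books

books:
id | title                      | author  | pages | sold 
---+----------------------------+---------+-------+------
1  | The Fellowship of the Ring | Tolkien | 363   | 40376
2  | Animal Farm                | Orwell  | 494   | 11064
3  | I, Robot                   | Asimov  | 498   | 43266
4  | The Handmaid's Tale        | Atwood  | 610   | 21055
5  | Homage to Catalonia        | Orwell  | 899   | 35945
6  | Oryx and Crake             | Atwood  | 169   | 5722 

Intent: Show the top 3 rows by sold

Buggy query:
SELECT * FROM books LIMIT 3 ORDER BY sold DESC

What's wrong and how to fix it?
Bug: ORDER BY cannot follow LIMIT; LIMIT is the final clause

Fix: Sort with ORDER BY, then apply LIMIT

Corrected query:
SELECT * FROM books ORDER BY sold DESC LIMIT 3

Result:
id | title                      | author  | pages | sold 
---+----------------------------+---------+-------+------
3  | I, Robot                   | Asimov  | 498   | 43266
1  | The Fellowship of the Ring | Tolkien | 363   | 40376
5  | Homage to Catalonia        | Orwell  | 899   | 35945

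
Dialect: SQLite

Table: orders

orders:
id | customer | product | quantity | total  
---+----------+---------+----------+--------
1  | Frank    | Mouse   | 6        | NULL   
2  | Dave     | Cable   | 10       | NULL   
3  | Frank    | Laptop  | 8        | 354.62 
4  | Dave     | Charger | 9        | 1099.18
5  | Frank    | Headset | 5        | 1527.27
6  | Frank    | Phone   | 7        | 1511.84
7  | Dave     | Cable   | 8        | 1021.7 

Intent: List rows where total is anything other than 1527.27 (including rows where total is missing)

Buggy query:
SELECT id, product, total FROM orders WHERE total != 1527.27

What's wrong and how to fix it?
Bug: Inequality against NULL is unknown, not true; rows with NULL are dropped

Fix: Add an explicit OR total IS NULL to include the missing-value rows

Corrected query:
SELECT id, product, total FROM orders WHERE total != 1527.27 OR total IS NULL

Result:
id | product | total  
---+---------+--------
1  | Mouse   | NULL   
2  | Cable   | NULL   
3  | Laptop  | 354.62 
4  | Charger | 1099.18
6  | Phone   | 1511.84
7  | Cable   | 1021.7 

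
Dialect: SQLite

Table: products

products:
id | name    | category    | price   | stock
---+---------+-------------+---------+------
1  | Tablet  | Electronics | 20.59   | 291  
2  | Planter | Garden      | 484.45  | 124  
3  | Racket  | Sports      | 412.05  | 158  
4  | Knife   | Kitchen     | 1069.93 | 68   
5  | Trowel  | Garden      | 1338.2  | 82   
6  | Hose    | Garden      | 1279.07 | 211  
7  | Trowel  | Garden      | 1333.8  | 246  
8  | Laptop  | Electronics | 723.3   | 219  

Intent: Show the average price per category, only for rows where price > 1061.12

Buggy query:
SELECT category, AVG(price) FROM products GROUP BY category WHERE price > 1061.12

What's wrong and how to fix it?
Bug: WHERE cannot follow GROUP BY

Fix: Place WHERE between FROM and GROUP BY

Corrected query:
SELECT category, AVG(price) FROM products WHERE price > 1061.12 GROUP BY category

Result:
category | AVG(price) 
---------+------------
Garden   | 1317.023333
Kitchen  | 1069.93    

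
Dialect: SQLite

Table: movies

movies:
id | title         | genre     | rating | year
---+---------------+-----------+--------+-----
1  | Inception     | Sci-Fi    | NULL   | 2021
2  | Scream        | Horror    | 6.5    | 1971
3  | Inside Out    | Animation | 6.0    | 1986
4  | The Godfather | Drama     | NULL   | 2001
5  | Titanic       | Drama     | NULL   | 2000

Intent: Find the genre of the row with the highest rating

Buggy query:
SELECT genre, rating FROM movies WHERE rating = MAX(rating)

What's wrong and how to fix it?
Bug: MAX(rating) is an aggregate and cannot be used directly in WHERE

Fix: Wrap MAX in a scalar subquery so WHERE compares against a single value

Corrected query:
SELECT genre, rating FROM movies WHERE rating = (SELECT MAX(rating) FROM movies)

Result:
genre  | rating
-------+-------
Horror | 6.5   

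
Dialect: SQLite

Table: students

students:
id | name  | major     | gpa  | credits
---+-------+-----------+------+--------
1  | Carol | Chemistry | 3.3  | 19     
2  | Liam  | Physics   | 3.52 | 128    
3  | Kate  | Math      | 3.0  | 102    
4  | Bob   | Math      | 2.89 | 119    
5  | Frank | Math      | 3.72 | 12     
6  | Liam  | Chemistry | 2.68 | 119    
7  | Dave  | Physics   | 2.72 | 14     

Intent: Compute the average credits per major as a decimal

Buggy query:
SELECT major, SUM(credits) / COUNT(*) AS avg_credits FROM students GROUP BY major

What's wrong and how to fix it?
Bug: SUM(credits) and COUNT(*) are both integers; the division truncates the fractional part

Fix: Cast one side to REAL so the division keeps the fractional part

Corrected query:
SELECT major, SUM(credits) * 1.0 / COUNT(*) AS avg_credits FROM students GROUP BY major

Result:
major     | avg_credits
----------+------------
Chemistry | 69         
Math      | 77.666667  
Physics   | 71         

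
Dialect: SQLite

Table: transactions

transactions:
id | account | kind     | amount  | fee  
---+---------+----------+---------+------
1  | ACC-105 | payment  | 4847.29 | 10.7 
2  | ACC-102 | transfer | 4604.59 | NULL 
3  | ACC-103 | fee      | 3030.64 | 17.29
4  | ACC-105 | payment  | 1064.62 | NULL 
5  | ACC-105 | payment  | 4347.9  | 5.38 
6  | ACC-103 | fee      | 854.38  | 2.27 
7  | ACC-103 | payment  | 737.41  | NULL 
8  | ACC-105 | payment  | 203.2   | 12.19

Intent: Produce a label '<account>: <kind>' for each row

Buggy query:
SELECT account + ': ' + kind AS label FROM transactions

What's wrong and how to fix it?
Bug: SQLite uses || for string concatenation; + coerces text to numbers (yielding 0)

Fix: Use the || operator for string concatenation

Corrected query:
SELECT account || ': ' || kind AS label FROM transactions

Result:
label            
-----------------
ACC-105: payment 
ACC-102: transfer
ACC-103: fee     
ACC-105: payment 
ACC-105: payment 
ACC-103: fee     
ACC-103: payment 
ACC-105: payment 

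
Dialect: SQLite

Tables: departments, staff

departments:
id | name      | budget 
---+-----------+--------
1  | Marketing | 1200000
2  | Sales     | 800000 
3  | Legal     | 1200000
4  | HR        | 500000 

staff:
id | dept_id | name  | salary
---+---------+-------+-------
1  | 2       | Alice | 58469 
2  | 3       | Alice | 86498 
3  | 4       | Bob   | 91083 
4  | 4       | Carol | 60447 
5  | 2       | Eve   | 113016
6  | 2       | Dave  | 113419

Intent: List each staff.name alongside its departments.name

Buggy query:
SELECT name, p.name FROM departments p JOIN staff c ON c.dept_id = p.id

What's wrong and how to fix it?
Bug: Both tables have a 'name' column; the unqualified reference is ambiguous

Fix: Qualify the column with its table alias (c.name)

Corrected query:
SELECT c.name, p.name FROM departments p JOIN staff c ON c.dept_id = p.id

Result:
name  | name 
------+------
Alice | Sales
Alice | Legal
Bob   | HR   
Carol | HR   
Eve   | Sales
Dave  | Sales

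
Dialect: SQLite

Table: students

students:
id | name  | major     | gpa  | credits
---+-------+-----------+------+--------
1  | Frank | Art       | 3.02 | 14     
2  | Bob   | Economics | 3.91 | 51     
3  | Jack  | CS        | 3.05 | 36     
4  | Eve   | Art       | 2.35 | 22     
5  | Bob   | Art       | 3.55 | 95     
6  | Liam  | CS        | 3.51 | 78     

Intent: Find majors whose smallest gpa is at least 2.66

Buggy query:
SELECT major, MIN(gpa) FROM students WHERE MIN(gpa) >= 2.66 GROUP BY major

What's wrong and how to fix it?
Bug: Aggregates like MIN are computed per group after WHERE runs

Fix: Use HAVING for the per-group MIN condition

Corrected query:
SELECT major, MIN(gpa) FROM students GROUP BY major HAVING MIN(gpa) >= 2.66

Result:
major     | MIN(gpa)
----------+---------
CS        | 3.05    
Economics | 3.91    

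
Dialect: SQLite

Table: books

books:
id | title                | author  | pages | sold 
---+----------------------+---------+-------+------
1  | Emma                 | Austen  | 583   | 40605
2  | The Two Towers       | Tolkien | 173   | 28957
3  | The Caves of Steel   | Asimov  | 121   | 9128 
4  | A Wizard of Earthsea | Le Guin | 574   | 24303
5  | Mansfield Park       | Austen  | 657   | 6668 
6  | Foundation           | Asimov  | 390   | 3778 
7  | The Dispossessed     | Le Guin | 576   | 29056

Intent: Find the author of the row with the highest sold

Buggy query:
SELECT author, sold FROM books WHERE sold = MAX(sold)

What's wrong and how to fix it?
Bug: MAX(sold) is an aggregate and cannot be used directly in WHERE

Fix: Use a subquery: WHERE sold = (SELECT MAX(sold) FROM books)

Corrected query:
SELECT author, sold FROM books WHERE sold = (SELECT MAX(sold) FROM books)

Result:
author | sold 
-------+------
Austen | 40605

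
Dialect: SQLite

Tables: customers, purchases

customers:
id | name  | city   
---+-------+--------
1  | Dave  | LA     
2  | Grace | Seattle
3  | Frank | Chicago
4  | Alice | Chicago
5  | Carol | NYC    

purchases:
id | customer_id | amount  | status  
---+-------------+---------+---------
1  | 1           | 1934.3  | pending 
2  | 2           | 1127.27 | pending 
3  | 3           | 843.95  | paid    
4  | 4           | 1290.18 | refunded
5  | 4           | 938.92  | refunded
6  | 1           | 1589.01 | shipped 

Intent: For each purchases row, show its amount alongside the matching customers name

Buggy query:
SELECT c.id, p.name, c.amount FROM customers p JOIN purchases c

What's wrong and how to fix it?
Bug: Missing join condition: each purchases row is matched to all customers rows instead of just its own

Fix: Add ON c.customer_id = p.id to the JOIN

Corrected query:
SELECT c.id, p.name, c.amount FROM customers p JOIN purchases c ON c.customer_id = p.id

Result:
id | name  | amount 
---+-------+--------
1  | Dave  | 1934.3 
2  | Grace | 1127.27
3  | Frank | 843.95 
4  | Alice | 1290.18
5  | Alice | 938.92 
6  | Dave  | 1589.01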